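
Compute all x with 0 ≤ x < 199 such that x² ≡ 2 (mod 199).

Since 199 ≡ 3 (mod 4), a square root of 2 is 2^((199+1)/4) = 2^50 mod 199.
Repeated squaring: 2^2≡4, 2^4≡16, 2^8≡57, 2^16≡65, 2^32≡46 (mod 199).
2^50 = 2^(32+16+2) ≡ 20 (mod 199).
Check: 20² = 400 ≡ 2 (mod 199). The two roots are 20 and 179.

20, 179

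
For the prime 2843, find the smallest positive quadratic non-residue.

(2/2843) = −1, so 2 is the smallest positive non-residue mod 2843.

2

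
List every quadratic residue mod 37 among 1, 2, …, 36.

1, 3, 4, 7, 9, 10, 11, 12, 16, 21, 25, 26, 27, 28, 30, 33, 34, 36

Square k = 1,…,18 (k and 37−k give the same square):
1²=1, 2²=4, 3²=9, 4²=16, 5²=25, 6²=36, 7²≡12, 8²≡27, 9²≡7, 10²≡26, 11²≡10, 12²≡33, 13²≡21, 14²≡11, 15²≡3, 16²≡34, 17²≡30, 18²≡28 (mod 37).
So the quadratic residues mod 37 are {1, 3, 4, 7, 9, 10, 11, 12, 16, 21, 25, 26, 27, 28, 30, 33, 34, 36}.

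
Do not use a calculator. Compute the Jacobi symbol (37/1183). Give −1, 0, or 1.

1

Reciprocity: 37 ≡ 1 and 1183 ≡ 3 (mod 4), so (37/1183) = +(1183/37).
Reduce top mod 37: now compute (36/37).
Pull out 2^2: since 37 ≡ 5 (mod 8), (2/37) = -1, so (2/37)^2 = +1.
Reciprocity: 9 ≡ 1 and 37 ≡ 1 (mod 4), so (9/37) = +(37/9).
Reduce top mod 9: now compute (1/9).
Reached (1/9) = 1. Collecting the sign flips along the way, the symbol is +1.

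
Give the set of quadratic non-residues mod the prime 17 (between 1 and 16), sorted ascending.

Square k = 1,…,8 (k and 17−k give the same square):
1²=1, 2²=4, 3²=9, 4²=16, 5²≡8, 6²≡2, 7²≡15, 8²≡13 (mod 17).
The residues are {1, 2, 4, 8, 9, 13, 15, 16}; the non-residues are the remaining 8 nonzero classes.

3, 5, 6, 7, 10, 11, 12, 14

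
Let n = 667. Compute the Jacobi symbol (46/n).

Pull out 2: since 667 ≡ 3 (mod 8), (2/667) = -1.
Reciprocity: 23 ≡ 3 and 667 ≡ 3 (mod 4), so (23/667) = −(667/23).
Reduce top mod 23: now compute (0/23).
Top reduces to 0: gcd > 1, so the symbol is 0.

0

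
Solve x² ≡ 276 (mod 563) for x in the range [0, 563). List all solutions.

Since 563 ≡ 3 (mod 4), a square root of 276 is 276^((563+1)/4) = 276^141 mod 563.
Repeated squaring: 276^2≡171, 276^4≡528, 276^8≡99, 276^16≡230, 276^32≡541, 276^64≡484, 276^128≡48 (mod 563).
276^141 = 276^(128+8+4+1) ≡ 448 (mod 563).
Check: 448² = 200704 ≡ 276 (mod 563). The two roots are 115 and 448.

115, 448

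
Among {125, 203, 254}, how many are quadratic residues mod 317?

1

(125/317) = -1 → non-residue.
(203/317) = -1 → non-residue.
(254/317) = +1 → QR.
Total quadratic residues among the 3: 1.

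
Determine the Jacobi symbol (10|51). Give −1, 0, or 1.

-1

Pull out 2: since 51 ≡ 3 (mod 8), (2/51) = -1.
Reciprocity: 5 ≡ 1 and 51 ≡ 3 (mod 4), so (5/51) = +(51/5).
Reduce top mod 5: now compute (1/5).
Reached (1/5) = 1. Collecting the sign flips along the way, the symbol is -1.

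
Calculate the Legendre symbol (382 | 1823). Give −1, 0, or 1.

-1

Pull out 2: since 1823 ≡ 7 (mod 8), (2/1823) = +1.
Reciprocity: 191 ≡ 3 and 1823 ≡ 3 (mod 4), so (191/1823) = −(1823/191).
Reduce top mod 191: now compute (104/191).
Pull out 2^3: since 191 ≡ 7 (mod 8), (2/191) = +1, so (2/191)^3 = +1.
Reciprocity: 13 ≡ 1 and 191 ≡ 3 (mod 4), so (13/191) = +(191/13).
Reduce top mod 13: now compute (9/13).
Reciprocity: 9 ≡ 1 and 13 ≡ 1 (mod 4), so (9/13) = +(13/9).
Reduce top mod 9: now compute (4/9).
Pull out 2^2: since 9 ≡ 1 (mod 8), (2/9) = +1, so (2/9)^2 = +1.
Reached (1/9) = 1. Collecting the sign flips along the way, the symbol is -1.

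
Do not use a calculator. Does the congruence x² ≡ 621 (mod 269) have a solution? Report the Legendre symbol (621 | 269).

First reduce: 621 ≡ 83 (mod 269).
Reciprocity: 83 ≡ 3 and 269 ≡ 1 (mod 4), so (83/269) = +(269/83).
Reduce top mod 83: now compute (20/83).
Pull out 2^2: since 83 ≡ 3 (mod 8), (2/83) = -1, so (2/83)^2 = +1.
Reciprocity: 5 ≡ 1 and 83 ≡ 3 (mod 4), so (5/83) = +(83/5).
Reduce top mod 5: now compute (3/5).
Reciprocity: 3 ≡ 3 and 5 ≡ 1 (mod 4), so (3/5) = +(5/3).
Reduce top mod 3: now compute (2/3).
Pull out 2: since 3 ≡ 3 (mod 8), (2/3) = -1.
Reached (1/3) = 1. Collecting the sign flips along the way, the symbol is -1.

-1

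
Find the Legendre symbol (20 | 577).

Pull out 2^2: since 577 ≡ 1 (mod 8), (2/577) = +1, so (2/577)^2 = +1.
Reciprocity: 5 ≡ 1 and 577 ≡ 1 (mod 4), so (5/577) = +(577/5).
Reduce top mod 5: now compute (2/5).
Pull out 2: since 5 ≡ 5 (mod 8), (2/5) = -1.
Reached (1/5) = 1. Collecting the sign flips along the way, the symbol is -1.

-1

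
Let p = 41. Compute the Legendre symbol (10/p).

1

Euler's criterion: (10/41) ≡ 10^20 (mod 41).
10^2 ≡ 18 (mod 41)
10^4 ≡ 37 (mod 41)
10^8 ≡ 16 (mod 41)
10^16 ≡ 10 (mod 41)
10^20 = 10^(16+4) ≡ 1 (mod 41).
Result is 1, so (10/41) = 1.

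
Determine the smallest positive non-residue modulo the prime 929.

(2/929) = +1, so 2 is a residue.
(3/929) = −1, so 3 is the smallest positive non-residue mod 929.

3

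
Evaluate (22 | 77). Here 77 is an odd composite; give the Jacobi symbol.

0

Pull out 2: since 77 ≡ 5 (mod 8), (2/77) = -1.
Reciprocity: 11 ≡ 3 and 77 ≡ 1 (mod 4), so (11/77) = +(77/11).
Reduce top mod 11: now compute (0/11).
Top reduces to 0: gcd > 1, so the symbol is 0.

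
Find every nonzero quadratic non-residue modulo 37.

Square k = 1,…,18 (k and 37−k give the same square):
1²=1, 2²=4, 3²=9, 4²=16, 5²=25, 6²=36, 7²≡12, 8²≡27, 9²≡7, 10²≡26, 11²≡10, 12²≡33, 13²≡21, 14²≡11, 15²≡3, 16²≡34, 17²≡30, 18²≡28 (mod 37).
The residues are {1, 3, 4, 7, 9, 10, 11, 12, 16, 21, 25, 26, 27, 28, 30, 33, 34, 36}; the non-residues are the remaining 18 nonzero classes.

2,5,6,8,13,14,15,17,18,19,20,22,23,24,29,31,32,35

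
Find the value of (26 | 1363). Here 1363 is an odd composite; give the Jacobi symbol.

Pull out 2: since 1363 ≡ 3 (mod 8), (2/1363) = -1.
Reciprocity: 13 ≡ 1 and 1363 ≡ 3 (mod 4), so (13/1363) = +(1363/13).
Reduce top mod 13: now compute (11/13).
Reciprocity: 11 ≡ 3 and 13 ≡ 1 (mod 4), so (11/13) = +(13/11).
Reduce top mod 11: now compute (2/11).
Pull out 2: since 11 ≡ 3 (mod 8), (2/11) = -1.
Reached (1/11) = 1. Collecting the sign flips along the way, the symbol is +1.

1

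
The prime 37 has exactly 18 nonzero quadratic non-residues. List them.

Square k = 1,…,18 (k and 37−k give the same square):
1²=1, 2²=4, 3²=9, 4²=16, 5²=25, 6²=36, 7²≡12, 8²≡27, 9²≡7, 10²≡26, 11²≡10, 12²≡33, 13²≡21, 14²≡11, 15²≡3, 16²≡34, 17²≡30, 18²≡28 (mod 37).
The residues are {1, 3, 4, 7, 9, 10, 11, 12, 16, 21, 25, 26, 27, 28, 30, 33, 34, 36}; the non-residues are the remaining 18 nonzero classes.

2, 5, 6, 8, 13, 14, 15, 17, 18, 19, 20, 22, 23, 24, 29, 31, 32, 35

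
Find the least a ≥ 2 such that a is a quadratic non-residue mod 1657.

(2/1657) = +1, so 2 is a residue.
(3/1657) = +1, so 3 is a residue.
(4/1657) = +1, so 4 is a residue.
(5/1657) = −1, so 5 is the smallest positive non-residue mod 1657.

5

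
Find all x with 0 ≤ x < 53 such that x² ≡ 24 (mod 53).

17, 36

53 ≡ 1 (mod 4), so we find a root by search.
Trying successive values, 17² = 289 ≡ 24 (mod 53). The other root is 53 − 17 = 36.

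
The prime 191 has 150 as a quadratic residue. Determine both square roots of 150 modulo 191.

36, 155

Since 191 ≡ 3 (mod 4), a square root of 150 is 150^((191+1)/4) = 150^48 mod 191.
Repeated squaring: 150^2≡153, 150^4≡107, 150^8≡180, 150^16≡121, 150^32≡125 (mod 191).
150^48 = 150^(32+16) ≡ 36 (mod 191).
Check: 36² = 1296 ≡ 150 (mod 191). The two roots are 36 and 155.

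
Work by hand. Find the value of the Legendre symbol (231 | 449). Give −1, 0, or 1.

-1

Reciprocity: 231 ≡ 3 and 449 ≡ 1 (mod 4), so (231/449) = +(449/231).
Reduce top mod 231: now compute (218/231).
Pull out 2: since 231 ≡ 7 (mod 8), (2/231) = +1.
Reciprocity: 109 ≡ 1 and 231 ≡ 3 (mod 4), so (109/231) = +(231/109).
Reduce top mod 109: now compute (13/109).
Reciprocity: 13 ≡ 1 and 109 ≡ 1 (mod 4), so (13/109) = +(109/13).
Reduce top mod 13: now compute (5/13).
Reciprocity: 5 ≡ 1 and 13 ≡ 1 (mod 4), so (5/13) = +(13/5).
Reduce top mod 5: now compute (3/5).
Reciprocity: 3 ≡ 3 and 5 ≡ 1 (mod 4), so (3/5) = +(5/3).
Reduce top mod 3: now compute (2/3).
Pull out 2: since 3 ≡ 3 (mod 8), (2/3) = -1.
Reached (1/3) = 1. Collecting the sign flips along the way, the symbol is -1.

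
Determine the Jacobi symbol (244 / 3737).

Pull out 2^2: since 3737 ≡ 1 (mod 8), (2/3737) = +1, so (2/3737)^2 = +1.
Reciprocity: 61 ≡ 1 and 3737 ≡ 1 (mod 4), so (61/3737) = +(3737/61).
Reduce top mod 61: now compute (16/61).
Pull out 2^4: since 61 ≡ 5 (mod 8), (2/61) = -1, so (2/61)^4 = +1.
Reached (1/61) = 1. Collecting the sign flips along the way, the symbol is +1.

1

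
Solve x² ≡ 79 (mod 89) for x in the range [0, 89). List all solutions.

41, 48

89 ≡ 1 (mod 4), so we find a root by search.
Trying successive values, 41² = 1681 ≡ 79 (mod 89). The other root is 89 − 41 = 48.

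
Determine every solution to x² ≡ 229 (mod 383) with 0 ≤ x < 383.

Since 383 ≡ 3 (mod 4), a square root of 229 is 229^((383+1)/4) = 229^96 mod 383.
Repeated squaring: 229^2≡353, 229^4≡134, 229^8≡338, 229^16≡110, 229^32≡227, 229^64≡207 (mod 383).
229^96 = 229^(64+32) ≡ 263 (mod 383).
Check: 263² = 69169 ≡ 229 (mod 383). The two roots are 120 and 263.

120, 263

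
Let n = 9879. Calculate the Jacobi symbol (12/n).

Pull out 2^2: since 9879 ≡ 7 (mod 8), (2/9879) = +1, so (2/9879)^2 = +1.
Reciprocity: 3 ≡ 3 and 9879 ≡ 3 (mod 4), so (3/9879) = −(9879/3).
Reduce top mod 3: now compute (0/3).
Top reduces to 0: gcd > 1, so the symbol is 0.

0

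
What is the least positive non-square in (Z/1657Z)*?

5

(2/1657) = +1, so 2 is a residue.
(3/1657) = +1, so 3 is a residue.
(4/1657) = +1, so 4 is a residue.
(5/1657) = −1, so 5 is the smallest positive non-residue mod 1657.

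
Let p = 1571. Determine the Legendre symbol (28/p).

1

Pull out 2^2: since 1571 ≡ 3 (mod 8), (2/1571) = -1, so (2/1571)^2 = +1.
Reciprocity: 7 ≡ 3 and 1571 ≡ 3 (mod 4), so (7/1571) = −(1571/7).
Reduce top mod 7: now compute (3/7).
Reciprocity: 3 ≡ 3 and 7 ≡ 3 (mod 4), so (3/7) = −(7/3).
Reduce top mod 3: now compute (1/3).
Reached (1/3) = 1. Collecting the sign flips along the way, the symbol is +1.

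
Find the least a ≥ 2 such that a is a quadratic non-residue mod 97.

(2/97) = +1, so 2 is a residue.
(3/97) = +1, so 3 is a residue.
(4/97) = +1, so 4 is a residue.
(5/97) = −1, so 5 is the smallest positive non-residue mod 97.

5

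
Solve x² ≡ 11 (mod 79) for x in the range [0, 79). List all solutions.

Since 79 ≡ 3 (mod 4), a square root of 11 is 11^((79+1)/4) = 11^20 mod 79.
Repeated squaring: 11^2≡42, 11^4≡26, 11^8≡44, 11^16≡40 (mod 79).
11^20 = 11^(16+4) ≡ 13 (mod 79).
Check: 13² = 169 ≡ 11 (mod 79). The two roots are 13 and 66.

13, 66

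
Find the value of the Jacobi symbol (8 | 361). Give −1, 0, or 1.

1

Pull out 2^3: since 361 ≡ 1 (mod 8), (2/361) = +1, so (2/361)^3 = +1.
Reached (1/361) = 1. Collecting the sign flips along the way, the symbol is +1.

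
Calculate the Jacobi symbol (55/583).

0

Reciprocity: 55 ≡ 3 and 583 ≡ 3 (mod 4), so (55/583) = −(583/55).
Reduce top mod 55: now compute (33/55).
Reciprocity: 33 ≡ 1 and 55 ≡ 3 (mod 4), so (33/55) = +(55/33).
Reduce top mod 33: now compute (22/33).
Pull out 2: since 33 ≡ 1 (mod 8), (2/33) = +1.
Reciprocity: 11 ≡ 3 and 33 ≡ 1 (mod 4), so (11/33) = +(33/11).
Reduce top mod 11: now compute (0/11).
Top reduces to 0: gcd > 1, so the symbol is 0.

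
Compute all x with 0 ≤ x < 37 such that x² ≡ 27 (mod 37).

37 ≡ 1 (mod 4), so we find a root by search.
Trying successive values, 8² = 64 ≡ 27 (mod 37). The other root is 37 − 8 = 29.

8, 29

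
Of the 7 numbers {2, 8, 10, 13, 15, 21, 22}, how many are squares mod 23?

3

(2/23) = +1 → QR.
(8/23) = +1 → QR.
(10/23) = -1 → non-residue.
(13/23) = +1 → QR.
(15/23) = -1 → non-residue.
(21/23) = -1 → non-residue.
(22/23) = -1 → non-residue.
Total quadratic residues among the 7: 3.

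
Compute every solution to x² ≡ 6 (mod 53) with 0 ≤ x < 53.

18, 35

53 ≡ 1 (mod 4), so we find a root by search.
Trying successive values, 18² = 324 ≡ 6 (mod 53). The other root is 53 − 18 = 35.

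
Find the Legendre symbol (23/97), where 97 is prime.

Euler's criterion: (23/97) ≡ 23^48 (mod 97).
23^2 ≡ 44 (mod 97)
23^4 ≡ 93 (mod 97)
23^8 ≡ 16 (mod 97)
23^16 ≡ 62 (mod 97)
23^32 ≡ 61 (mod 97)
23^48 = 23^(32+16) ≡ 96 (mod 97).
Result is 96 ≡ −1, so (23/97) = −1.

-1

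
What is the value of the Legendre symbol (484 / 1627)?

1

Pull out 2^2: since 1627 ≡ 3 (mod 8), (2/1627) = -1, so (2/1627)^2 = +1.
Reciprocity: 121 ≡ 1 and 1627 ≡ 3 (mod 4), so (121/1627) = +(1627/121).
Reduce top mod 121: now compute (54/121).
Pull out 2: since 121 ≡ 1 (mod 8), (2/121) = +1.
Reciprocity: 27 ≡ 3 and 121 ≡ 1 (mod 4), so (27/121) = +(121/27).
Reduce top mod 27: now compute (13/27).
Reciprocity: 13 ≡ 1 and 27 ≡ 3 (mod 4), so (13/27) = +(27/13).
Reduce top mod 13: now compute (1/13).
Reached (1/13) = 1. Collecting the sign flips along the way, the symbol is +1.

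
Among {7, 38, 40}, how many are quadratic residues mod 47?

(7/47) = +1 → QR.
(38/47) = -1 → non-residue.
(40/47) = -1 → non-residue.
Total quadratic residues among the 3: 1.

1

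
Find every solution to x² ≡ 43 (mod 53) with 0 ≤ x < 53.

19, 34

53 ≡ 1 (mod 4), so we find a root by search.
Trying successive values, 19² = 361 ≡ 43 (mod 53). The other root is 53 − 19 = 34.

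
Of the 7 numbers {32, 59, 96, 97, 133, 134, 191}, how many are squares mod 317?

2

(32/317) = -1 → non-residue.
(59/317) = +1 → QR.
(96/317) = +1 → QR.
(97/317) = -1 → non-residue.
(133/317) = -1 → non-residue.
(134/317) = -1 → non-residue.
(191/317) = -1 → non-residue.
Total quadratic residues among the 7: 2.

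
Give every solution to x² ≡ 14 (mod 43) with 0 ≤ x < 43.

10, 33

Since 43 ≡ 3 (mod 4), a square root of 14 is 14^((43+1)/4) = 14^11 mod 43.
Repeated squaring: 14^2≡24, 14^4≡17, 14^8≡31 (mod 43).
14^11 = 14^(8+2+1) ≡ 10 (mod 43).
Check: 10² = 100 ≡ 14 (mod 43). The two roots are 10 and 33.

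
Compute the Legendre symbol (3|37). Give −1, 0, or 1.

1

Reciprocity: 3 ≡ 3 and 37 ≡ 1 (mod 4), so (3/37) = +(37/3).
Reduce top mod 3: now compute (1/3).
Reached (1/3) = 1. Collecting the sign flips along the way, the symbol is +1.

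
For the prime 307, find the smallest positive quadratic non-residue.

2

(2/307) = −1, so 2 is the smallest positive non-residue mod 307.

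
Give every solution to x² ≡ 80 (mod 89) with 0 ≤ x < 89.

89 ≡ 1 (mod 4), so we find a root by search.
Trying successive values, 13² = 169 ≡ 80 (mod 89). The other root is 89 − 13 = 76.

13, 76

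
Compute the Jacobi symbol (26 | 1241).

Pull out 2: since 1241 ≡ 1 (mod 8), (2/1241) = +1.
Reciprocity: 13 ≡ 1 and 1241 ≡ 1 (mod 4), so (13/1241) = +(1241/13).
Reduce top mod 13: now compute (6/13).
Pull out 2: since 13 ≡ 5 (mod 8), (2/13) = -1.
Reciprocity: 3 ≡ 3 and 13 ≡ 1 (mod 4), so (3/13) = +(13/3).
Reduce top mod 3: now compute (1/3).
Reached (1/3) = 1. Collecting the sign flips along the way, the symbol is -1.

-1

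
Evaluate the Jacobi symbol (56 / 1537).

Pull out 2^3: since 1537 ≡ 1 (mod 8), (2/1537) = +1, so (2/1537)^3 = +1.
Reciprocity: 7 ≡ 3 and 1537 ≡ 1 (mod 4), so (7/1537) = +(1537/7).
Reduce top mod 7: now compute (4/7).
Pull out 2^2: since 7 ≡ 7 (mod 8), (2/7) = +1, so (2/7)^2 = +1.
Reached (1/7) = 1. Collecting the sign flips along the way, the symbol is +1.

1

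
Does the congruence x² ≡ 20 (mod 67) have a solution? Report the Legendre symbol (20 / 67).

Pull out 2^2: since 67 ≡ 3 (mod 8), (2/67) = -1, so (2/67)^2 = +1.
Reciprocity: 5 ≡ 1 and 67 ≡ 3 (mod 4), so (5/67) = +(67/5).
Reduce top mod 5: now compute (2/5).
Pull out 2: since 5 ≡ 5 (mod 8), (2/5) = -1.
Reached (1/5) = 1. Collecting the sign flips along the way, the symbol is -1.

-1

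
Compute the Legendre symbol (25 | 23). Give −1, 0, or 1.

1

First reduce: 25 ≡ 2 (mod 23).
Pull out 2: since 23 ≡ 7 (mod 8), (2/23) = +1.
Reached (1/23) = 1. Collecting the sign flips along the way, the symbol is +1.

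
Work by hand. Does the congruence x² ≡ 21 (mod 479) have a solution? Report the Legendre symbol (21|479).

1

Reciprocity: 21 ≡ 1 and 479 ≡ 3 (mod 4), so (21/479) = +(479/21).
Reduce top mod 21: now compute (17/21).
Reciprocity: 17 ≡ 1 and 21 ≡ 1 (mod 4), so (17/21) = +(21/17).
Reduce top mod 17: now compute (4/17).
Pull out 2^2: since 17 ≡ 1 (mod 8), (2/17) = +1, so (2/17)^2 = +1.
Reached (1/17) = 1. Collecting the sign flips along the way, the symbol is +1.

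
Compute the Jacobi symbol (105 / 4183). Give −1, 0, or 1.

Reciprocity: 105 ≡ 1 and 4183 ≡ 3 (mod 4), so (105/4183) = +(4183/105).
Reduce top mod 105: now compute (88/105).
Pull out 2^3: since 105 ≡ 1 (mod 8), (2/105) = +1, so (2/105)^3 = +1.
Reciprocity: 11 ≡ 3 and 105 ≡ 1 (mod 4), so (11/105) = +(105/11).
Reduce top mod 11: now compute (6/11).
Pull out 2: since 11 ≡ 3 (mod 8), (2/11) = -1.
Reciprocity: 3 ≡ 3 and 11 ≡ 3 (mod 4), so (3/11) = −(11/3).
Reduce top mod 3: now compute (2/3).
Pull out 2: since 3 ≡ 3 (mod 8), (2/3) = -1.
Reached (1/3) = 1. Collecting the sign flips along the way, the symbol is -1.

-1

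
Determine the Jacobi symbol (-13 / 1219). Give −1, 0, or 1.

-1

First reduce: -13 ≡ 1206 (mod 1219).
Pull out 2: since 1219 ≡ 3 (mod 8), (2/1219) = -1.
Reciprocity: 603 ≡ 3 and 1219 ≡ 3 (mod 4), so (603/1219) = −(1219/603).
Reduce top mod 603: now compute (13/603).
Reciprocity: 13 ≡ 1 and 603 ≡ 3 (mod 4), so (13/603) = +(603/13).
Reduce top mod 13: now compute (5/13).
Reciprocity: 5 ≡ 1 and 13 ≡ 1 (mod 4), so (5/13) = +(13/5).
Reduce top mod 5: now compute (3/5).
Reciprocity: 3 ≡ 3 and 5 ≡ 1 (mod 4), so (3/5) = +(5/3).
Reduce top mod 3: now compute (2/3).
Pull out 2: since 3 ≡ 3 (mod 8), (2/3) = -1.
Reached (1/3) = 1. Collecting the sign flips along the way, the symbol is -1.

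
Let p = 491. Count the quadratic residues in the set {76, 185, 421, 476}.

(76/491) = -1 → non-residue.
(185/491) = +1 → QR.
(421/491) = -1 → non-residue.
(476/491) = -1 → non-residue.
Total quadratic residues among the 4: 1.

1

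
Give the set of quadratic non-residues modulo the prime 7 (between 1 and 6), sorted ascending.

Square k = 1,…,3 (k and 7−k give the same square):
1²=1, 2²=4, 3²≡2 (mod 7).
The residues are {1, 2, 4}; the non-residues are the remaining 3 nonzero classes.

3, 5, 6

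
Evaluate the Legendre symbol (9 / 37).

Euler's criterion: (9/37) ≡ 9^18 (mod 37).
9^2 ≡ 7 (mod 37)
9^4 ≡ 12 (mod 37)
9^8 ≡ 33 (mod 37)
9^16 ≡ 16 (mod 37)
9^18 = 9^(16+2) ≡ 1 (mod 37).
Result is 1, so (9/37) = 1.

1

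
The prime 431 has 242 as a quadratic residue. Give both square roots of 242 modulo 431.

Since 431 ≡ 3 (mod 4), a square root of 242 is 242^((431+1)/4) = 242^108 mod 431.
Repeated squaring: 242^2≡379, 242^4≡118, 242^8≡132, 242^16≡184, 242^32≡238, 242^64≡183 (mod 431).
242^108 = 242^(64+32+8+4) ≡ 87 (mod 431).
Check: 87² = 7569 ≡ 242 (mod 431). The two roots are 87 and 344.

87, 344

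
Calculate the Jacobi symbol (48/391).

-1

Pull out 2^4: since 391 ≡ 7 (mod 8), (2/391) = +1, so (2/391)^4 = +1.
Reciprocity: 3 ≡ 3 and 391 ≡ 3 (mod 4), so (3/391) = −(391/3).
Reduce top mod 3: now compute (1/3).
Reached (1/3) = 1. Collecting the sign flips along the way, the symbol is -1.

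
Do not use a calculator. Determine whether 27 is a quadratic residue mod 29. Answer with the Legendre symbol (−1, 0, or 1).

-1

Reciprocity: 27 ≡ 3 and 29 ≡ 1 (mod 4), so (27/29) = +(29/27).
Reduce top mod 27: now compute (2/27).
Pull out 2: since 27 ≡ 3 (mod 8), (2/27) = -1.
Reached (1/27) = 1. Collecting the sign flips along the way, the symbol is -1.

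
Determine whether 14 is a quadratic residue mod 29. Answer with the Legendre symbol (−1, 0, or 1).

-1

Euler's criterion: (14/29) ≡ 14^14 (mod 29).
14^2 ≡ 22 (mod 29)
14^4 ≡ 20 (mod 29)
14^8 ≡ 23 (mod 29)
14^14 = 14^(8+4+2) ≡ 28 (mod 29).
Result is 28 ≡ −1, so (14/29) = −1.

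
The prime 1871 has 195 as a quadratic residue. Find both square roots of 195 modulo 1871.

221, 1650

Since 1871 ≡ 3 (mod 4), a square root of 195 is 195^((1871+1)/4) = 195^468 mod 1871.
Repeated squaring: 195^2≡605, 195^4≡1180, 195^8≡376, 195^16≡1051, 195^32≡711, 195^64≡351, 195^128≡1586, 195^256≡772 (mod 1871).
195^468 = 195^(256+128+64+16+4) ≡ 221 (mod 1871).
Check: 221² = 48841 ≡ 195 (mod 1871). The two roots are 221 and 1650.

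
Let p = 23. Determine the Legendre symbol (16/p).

Euler's criterion: (16/23) ≡ 16^11 (mod 23).
16^2 ≡ 3 (mod 23)
16^4 ≡ 9 (mod 23)
16^8 ≡ 12 (mod 23)
16^11 = 16^(8+2+1) ≡ 1 (mod 23).
Result is 1, so (16/23) = 1.

1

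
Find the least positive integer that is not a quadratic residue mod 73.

(2/73) = +1, so 2 is a residue.
(3/73) = +1, so 3 is a residue.
(4/73) = +1, so 4 is a residue.
(5/73) = −1, so 5 is the smallest positive non-residue mod 73.

5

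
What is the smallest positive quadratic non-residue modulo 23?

5

(2/23) = +1, so 2 is a residue.
(3/23) = +1, so 3 is a residue.
(4/23) = +1, so 4 is a residue.
(5/23) = −1, so 5 is the smallest positive non-residue mod 23.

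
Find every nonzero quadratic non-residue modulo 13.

2 5 6 7 8 11

Square k = 1,…,6 (k and 13−k give the same square):
1²=1, 2²=4, 3²=9, 4²≡3, 5²≡12, 6²≡10 (mod 13).
The residues are {1, 3, 4, 9, 10, 12}; the non-residues are the remaining 6 nonzero classes.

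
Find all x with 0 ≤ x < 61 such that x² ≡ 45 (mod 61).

17, 44

61 ≡ 1 (mod 4), so we find a root by search.
Trying successive values, 17² = 289 ≡ 45 (mod 61). The other root is 61 − 17 = 44.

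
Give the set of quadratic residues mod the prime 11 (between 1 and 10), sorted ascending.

1, 3, 4, 5, 9

Square k = 1,…,5 (k and 11−k give the same square):
1²=1, 2²=4, 3²=9, 4²≡5, 5²≡3 (mod 11).
So the quadratic residues mod 11 are {1, 3, 4, 5, 9}.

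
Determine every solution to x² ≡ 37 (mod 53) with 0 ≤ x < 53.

53 ≡ 1 (mod 4), so we find a root by search.
Trying successive values, 14² = 196 ≡ 37 (mod 53). The other root is 53 − 14 = 39.

14, 39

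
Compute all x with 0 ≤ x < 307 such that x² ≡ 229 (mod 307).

42, 265

Since 307 ≡ 3 (mod 4), a square root of 229 is 229^((307+1)/4) = 229^77 mod 307.
Repeated squaring: 229^2≡251, 229^4≡66, 229^8≡58, 229^16≡294, 229^32≡169, 229^64≡10 (mod 307).
229^77 = 229^(64+8+4+1) ≡ 42 (mod 307).
Check: 42² = 1764 ≡ 229 (mod 307). The two roots are 42 and 265.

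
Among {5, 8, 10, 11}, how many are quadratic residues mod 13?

(5/13) = -1 → non-residue.
(8/13) = -1 → non-residue.
(10/13) = +1 → QR.
(11/13) = -1 → non-residue.
Total quadratic residues among the 4: 1.

1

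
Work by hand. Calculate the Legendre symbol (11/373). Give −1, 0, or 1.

-1

Euler's criterion: (11/373) ≡ 11^186 (mod 373).
11^2 ≡ 121 (mod 373)
11^4 ≡ 94 (mod 373)
11^8 ≡ 257 (mod 373)
11^16 ≡ 28 (mod 373)
11^32 ≡ 38 (mod 373)
11^64 ≡ 325 (mod 373)
11^128 ≡ 66 (mod 373)
11^186 = 11^(128+32+16+8+2) ≡ 372 (mod 373).
Result is 372 ≡ −1, so (11/373) = −1.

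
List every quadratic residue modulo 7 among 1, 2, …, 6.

Square k = 1,…,3 (k and 7−k give the same square):
1²=1, 2²=4, 3²≡2 (mod 7).
So the quadratic residues mod 7 are {1, 2, 4}.

1,2,4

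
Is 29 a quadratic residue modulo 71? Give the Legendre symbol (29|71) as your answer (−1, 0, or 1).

Reciprocity: 29 ≡ 1 and 71 ≡ 3 (mod 4), so (29/71) = +(71/29).
Reduce top mod 29: now compute (13/29).
Reciprocity: 13 ≡ 1 and 29 ≡ 1 (mod 4), so (13/29) = +(29/13).
Reduce top mod 13: now compute (3/13).
Reciprocity: 3 ≡ 3 and 13 ≡ 1 (mod 4), so (3/13) = +(13/3).
Reduce top mod 3: now compute (1/3).
Reached (1/3) = 1. Collecting the sign flips along the way, the symbol is +1.

1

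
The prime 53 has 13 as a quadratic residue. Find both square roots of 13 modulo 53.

53 ≡ 1 (mod 4), so we find a root by search.
Trying successive values, 15² = 225 ≡ 13 (mod 53). The other root is 53 − 15 = 38.

15, 38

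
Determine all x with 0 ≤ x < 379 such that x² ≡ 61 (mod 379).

Since 379 ≡ 3 (mod 4), a square root of 61 is 61^((379+1)/4) = 61^95 mod 379.
Repeated squaring: 61^2≡310, 61^4≡213, 61^8≡268, 61^16≡193, 61^32≡107, 61^64≡79 (mod 379).
61^95 = 61^(64+16+8+4+2+1) ≡ 151 (mod 379).
Check: 151² = 22801 ≡ 61 (mod 379). The two roots are 151 and 228.

151, 228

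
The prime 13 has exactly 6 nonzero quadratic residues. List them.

1, 3, 4, 9, 10, 12

Square k = 1,…,6 (k and 13−k give the same square):
1²=1, 2²=4, 3²=9, 4²≡3, 5²≡12, 6²≡10 (mod 13).
So the quadratic residues mod 13 are {1, 3, 4, 9, 10, 12}.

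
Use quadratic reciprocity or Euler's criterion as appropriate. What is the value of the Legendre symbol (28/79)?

-1

Pull out 2^2: since 79 ≡ 7 (mod 8), (2/79) = +1, so (2/79)^2 = +1.
Reciprocity: 7 ≡ 3 and 79 ≡ 3 (mod 4), so (7/79) = −(79/7).
Reduce top mod 7: now compute (2/7).
Pull out 2: since 7 ≡ 7 (mod 8), (2/7) = +1.
Reached (1/7) = 1. Collecting the sign flips along the way, the symbol is -1.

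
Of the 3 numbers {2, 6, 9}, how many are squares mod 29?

(2/29) = -1 → non-residue.
(6/29) = +1 → QR.
(9/29) = +1 → QR.
Total quadratic residues among the 3: 2.

2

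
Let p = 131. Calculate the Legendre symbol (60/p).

1

Euler's criterion: (60/131) ≡ 60^65 (mod 131).
60^2 ≡ 63 (mod 131)
60^4 ≡ 39 (mod 131)
60^8 ≡ 80 (mod 131)
60^16 ≡ 112 (mod 131)
60^32 ≡ 99 (mod 131)
60^64 ≡ 107 (mod 131)
60^65 = 60^(64+1) ≡ 1 (mod 131).
Result is 1, so (60/131) = 1.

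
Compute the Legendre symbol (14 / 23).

-1

Pull out 2: since 23 ≡ 7 (mod 8), (2/23) = +1.
Reciprocity: 7 ≡ 3 and 23 ≡ 3 (mod 4), so (7/23) = −(23/7).
Reduce top mod 7: now compute (2/7).
Pull out 2: since 7 ≡ 7 (mod 8), (2/7) = +1.
Reached (1/7) = 1. Collecting the sign flips along the way, the symbol is -1.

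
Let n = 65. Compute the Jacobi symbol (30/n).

0

Pull out 2: since 65 ≡ 1 (mod 8), (2/65) = +1.
Reciprocity: 15 ≡ 3 and 65 ≡ 1 (mod 4), so (15/65) = +(65/15).
Reduce top mod 15: now compute (5/15).
Reciprocity: 5 ≡ 1 and 15 ≡ 3 (mod 4), so (5/15) = +(15/5).
Reduce top mod 5: now compute (0/5).
Top reduces to 0: gcd > 1, so the symbol is 0.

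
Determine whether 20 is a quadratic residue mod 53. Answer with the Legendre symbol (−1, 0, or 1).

Euler's criterion: (20/53) ≡ 20^26 (mod 53).
20^2 ≡ 29 (mod 53)
20^4 ≡ 46 (mod 53)
20^8 ≡ 49 (mod 53)
20^16 ≡ 16 (mod 53)
20^26 = 20^(16+8+2) ≡ 52 (mod 53).
Result is 52 ≡ −1, so (20/53) = −1.

-1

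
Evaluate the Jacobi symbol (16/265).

Pull out 2^4: since 265 ≡ 1 (mod 8), (2/265) = +1, so (2/265)^4 = +1.
Reached (1/265) = 1. Collecting the sign flips along the way, the symbol is +1.

1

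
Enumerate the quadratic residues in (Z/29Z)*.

1 4 5 6 7 9 13 16 20 22 23 24 25 28

Square k = 1,…,14 (k and 29−k give the same square):
1²=1, 2²=4, 3²=9, 4²=16, 5²=25, 6²≡7, 7²≡20, 8²≡6, 9²≡23, 10²≡13, 11²≡5, 12²≡28, 13²≡24, 14²≡22 (mod 29).
So the quadratic residues mod 29 are {1, 4, 5, 6, 7, 9, 13, 16, 20, 22, 23, 24, 25, 28}.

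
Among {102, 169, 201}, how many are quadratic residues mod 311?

(102/311) = -1 → non-residue.
(169/311) = +1 → QR.
(201/311) = +1 → QR.
Total quadratic residues among the 3: 2.

2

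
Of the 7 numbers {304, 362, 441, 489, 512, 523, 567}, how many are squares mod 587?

3

(304/587) = -1 → non-residue.
(362/587) = -1 → non-residue.
(441/587) = +1 → QR.
(489/587) = +1 → QR.
(512/587) = -1 → non-residue.
(523/587) = -1 → non-residue.
(567/587) = +1 → QR.
Total quadratic residues among the 7: 3.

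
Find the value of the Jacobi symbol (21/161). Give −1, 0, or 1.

Reciprocity: 21 ≡ 1 and 161 ≡ 1 (mod 4), so (21/161) = +(161/21).
Reduce top mod 21: now compute (14/21).
Pull out 2: since 21 ≡ 5 (mod 8), (2/21) = -1.
Reciprocity: 7 ≡ 3 and 21 ≡ 1 (mod 4), so (7/21) = +(21/7).
Reduce top mod 7: now compute (0/7).
Top reduces to 0: gcd > 1, so the symbol is 0.

0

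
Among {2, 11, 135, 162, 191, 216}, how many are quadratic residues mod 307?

4

(2/307) = -1 → non-residue.
(11/307) = +1 → QR.
(135/307) = +1 → QR.
(162/307) = -1 → non-residue.
(191/307) = +1 → QR.
(216/307) = +1 → QR.
Total quadratic residues among the 6: 4.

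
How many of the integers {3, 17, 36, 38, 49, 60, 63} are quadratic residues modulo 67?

(3/67) = -1 → non-residue.
(17/67) = +1 → QR.
(36/67) = +1 → QR.
(38/67) = -1 → non-residue.
(49/67) = +1 → QR.
(60/67) = +1 → QR.
(63/67) = -1 → non-residue.
Total quadratic residues among the 7: 4.

4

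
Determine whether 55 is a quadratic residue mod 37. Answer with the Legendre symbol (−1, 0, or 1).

-1

Euler's criterion: (55/37) ≡ 18^18 (mod 37).
18^2 ≡ 28 (mod 37)
18^4 ≡ 7 (mod 37)
18^8 ≡ 12 (mod 37)
18^16 ≡ 33 (mod 37)
18^18 = 18^(16+2) ≡ 36 (mod 37).
Result is 36 ≡ −1, so (55/37) = −1.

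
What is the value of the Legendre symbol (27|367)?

-1

Reciprocity: 27 ≡ 3 and 367 ≡ 3 (mod 4), so (27/367) = −(367/27).
Reduce top mod 27: now compute (16/27).
Pull out 2^4: since 27 ≡ 3 (mod 8), (2/27) = -1, so (2/27)^4 = +1.
Reached (1/27) = 1. Collecting the sign flips along the way, the symbol is -1.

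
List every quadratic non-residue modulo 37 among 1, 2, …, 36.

Square k = 1,…,18 (k and 37−k give the same square):
1²=1, 2²=4, 3²=9, 4²=16, 5²=25, 6²=36, 7²≡12, 8²≡27, 9²≡7, 10²≡26, 11²≡10, 12²≡33, 13²≡21, 14²≡11, 15²≡3, 16²≡34, 17²≡30, 18²≡28 (mod 37).
The residues are {1, 3, 4, 7, 9, 10, 11, 12, 16, 21, 25, 26, 27, 28, 30, 33, 34, 36}; the non-residues are the remaining 18 nonzero classes.

2,5,6,8,13,14,15,17,18,19,20,22,23,24,29,31,32,35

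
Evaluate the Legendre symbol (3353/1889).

1

First reduce: 3353 ≡ 1464 (mod 1889).
Pull out 2^3: since 1889 ≡ 1 (mod 8), (2/1889) = +1, so (2/1889)^3 = +1.
Reciprocity: 183 ≡ 3 and 1889 ≡ 1 (mod 4), so (183/1889) = +(1889/183).
Reduce top mod 183: now compute (59/183).
Reciprocity: 59 ≡ 3 and 183 ≡ 3 (mod 4), so (59/183) = −(183/59).
Reduce top mod 59: now compute (6/59).
Pull out 2: since 59 ≡ 3 (mod 8), (2/59) = -1.
Reciprocity: 3 ≡ 3 and 59 ≡ 3 (mod 4), so (3/59) = −(59/3).
Reduce top mod 3: now compute (2/3).
Pull out 2: since 3 ≡ 3 (mod 8), (2/3) = -1.
Reached (1/3) = 1. Collecting the sign flips along the way, the symbol is +1.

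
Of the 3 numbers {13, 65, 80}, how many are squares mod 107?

(13/107) = +1 → QR.
(65/107) = -1 → non-residue.
(80/107) = -1 → non-residue.
Total quadratic residues among the 3: 1.

1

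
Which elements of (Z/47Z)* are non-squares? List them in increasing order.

Square k = 1,…,23 (k and 47−k give the same square):
1²=1, 2²=4, 3²=9, 4²=16, 5²=25, 6²=36, 7²≡2, 8²≡17, 9²≡34, 10²≡6, 11²≡27, 12²≡3, 13²≡28, 14²≡8, 15²≡37, 16²≡21, 17²≡7, 18²≡42, 19²≡32, 20²≡24, 21²≡18, 22²≡14, 23²≡12 (mod 47).
The residues are {1, 2, 3, 4, 6, 7, 8, 9, 12, 14, 16, 17, 18, 21, 24, 25, 27, 28, 32, 34, 36, 37, 42}; the non-residues are the remaining 23 nonzero classes.

5 10 11 13 15 19 20 22 23 26 29 30 31 33 35 38 39 40 41 43 44 45 46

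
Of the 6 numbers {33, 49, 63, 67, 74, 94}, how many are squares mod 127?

(33/127) = -1 → non-residue.
(49/127) = +1 → QR.
(63/127) = -1 → non-residue.
(67/127) = -1 → non-residue.
(74/127) = +1 → QR.
(94/127) = +1 → QR.
Total quadratic residues among the 6: 3.

3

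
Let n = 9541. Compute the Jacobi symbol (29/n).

Reciprocity: 29 ≡ 1 and 9541 ≡ 1 (mod 4), so (29/9541) = +(9541/29).
Reduce top mod 29: now compute (0/29).
Top reduces to 0: gcd > 1, so the symbol is 0.

0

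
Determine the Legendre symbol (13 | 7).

First reduce: 13 ≡ 6 (mod 7).
Pull out 2: since 7 ≡ 7 (mod 8), (2/7) = +1.
Reciprocity: 3 ≡ 3 and 7 ≡ 3 (mod 4), so (3/7) = −(7/3).
Reduce top mod 3: now compute (1/3).
Reached (1/3) = 1. Collecting the sign flips along the way, the symbol is -1.

-1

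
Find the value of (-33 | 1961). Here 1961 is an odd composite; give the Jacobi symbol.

First reduce: -33 ≡ 1928 (mod 1961).
Pull out 2^3: since 1961 ≡ 1 (mod 8), (2/1961) = +1, so (2/1961)^3 = +1.
Reciprocity: 241 ≡ 1 and 1961 ≡ 1 (mod 4), so (241/1961) = +(1961/241).
Reduce top mod 241: now compute (33/241).
Reciprocity: 33 ≡ 1 and 241 ≡ 1 (mod 4), so (33/241) = +(241/33).
Reduce top mod 33: now compute (10/33).
Pull out 2: since 33 ≡ 1 (mod 8), (2/33) = +1.
Reciprocity: 5 ≡ 1 and 33 ≡ 1 (mod 4), so (5/33) = +(33/5).
Reduce top mod 5: now compute (3/5).
Reciprocity: 3 ≡ 3 and 5 ≡ 1 (mod 4), so (3/5) = +(5/3).
Reduce top mod 3: now compute (2/3).
Pull out 2: since 3 ≡ 3 (mod 8), (2/3) = -1.
Reached (1/3) = 1. Collecting the sign flips along the way, the symbol is -1.

-1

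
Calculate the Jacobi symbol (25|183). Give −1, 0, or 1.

Reciprocity: 25 ≡ 1 and 183 ≡ 3 (mod 4), so (25/183) = +(183/25).
Reduce top mod 25: now compute (8/25).
Pull out 2^3: since 25 ≡ 1 (mod 8), (2/25) = +1, so (2/25)^3 = +1.
Reached (1/25) = 1. Collecting the sign flips along the way, the symbol is +1.

1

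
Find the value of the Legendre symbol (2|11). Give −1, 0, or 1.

-1

Euler's criterion: (2/11) ≡ 2^5 (mod 11).
2^2 ≡ 4 (mod 11)
2^4 ≡ 5 (mod 11)
2^5 = 2^(4+1) ≡ 10 (mod 11).
Result is 10 ≡ −1, so (2/11) = −1.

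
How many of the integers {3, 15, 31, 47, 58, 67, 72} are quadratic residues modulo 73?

(3/73) = +1 → QR.
(15/73) = -1 → non-residue.
(31/73) = -1 → non-residue.
(47/73) = -1 → non-residue.
(58/73) = -1 → non-residue.
(67/73) = +1 → QR.
(72/73) = +1 → QR.
Total quadratic residues among the 7: 3.

3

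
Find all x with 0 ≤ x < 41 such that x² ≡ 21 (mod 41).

12, 29

41 ≡ 1 (mod 4), so we find a root by search.
Trying successive values, 12² = 144 ≡ 21 (mod 41). The other root is 41 − 12 = 29.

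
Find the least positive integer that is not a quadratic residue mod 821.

(2/821) = −1, so 2 is the smallest positive non-residue mod 821.

2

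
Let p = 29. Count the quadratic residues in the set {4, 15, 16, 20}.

(4/29) = +1 → QR.
(15/29) = -1 → non-residue.
(16/29) = +1 → QR.
(20/29) = +1 → QR.
Total quadratic residues among the 4: 3.

3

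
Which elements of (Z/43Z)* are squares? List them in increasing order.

1 4 6 9 10 11 13 14 15 16 17 21 23 24 25 31 35 36 38 40 41

Square k = 1,…,21 (k and 43−k give the same square):
1²=1, 2²=4, 3²=9, 4²=16, 5²=25, 6²=36, 7²≡6, 8²≡21, 9²≡38, 10²≡14, 11²≡35, 12²≡15, 13²≡40, 14²≡24, 15²≡10, 16²≡41, 17²≡31, 18²≡23, 19²≡17, 20²≡13, 21²≡11 (mod 43).
So the quadratic residues mod 43 are {1, 4, 6, 9, 10, 11, 13, 14, 15, 16, 17, 21, 23, 24, 25, 31, 35, 36, 38, 40, 41}.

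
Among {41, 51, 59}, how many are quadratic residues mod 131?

2

(41/131) = +1 → QR.
(51/131) = -1 → non-residue.
(59/131) = +1 → QR.
Total quadratic residues among the 3: 2.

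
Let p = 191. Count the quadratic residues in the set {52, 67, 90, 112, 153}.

4

(52/191) = +1 → QR.
(67/191) = +1 → QR.
(90/191) = +1 → QR.
(112/191) = -1 → non-residue.
(153/191) = +1 → QR.
Total quadratic residues among the 5: 4.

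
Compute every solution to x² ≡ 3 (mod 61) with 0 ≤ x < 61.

8, 53

61 ≡ 1 (mod 4), so we find a root by search.
Trying successive values, 8² = 64 ≡ 3 (mod 61). The other root is 61 − 8 = 53.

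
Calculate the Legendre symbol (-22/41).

-1

First reduce: -22 ≡ 19 (mod 41).
Reciprocity: 19 ≡ 3 and 41 ≡ 1 (mod 4), so (19/41) = +(41/19).
Reduce top mod 19: now compute (3/19).
Reciprocity: 3 ≡ 3 and 19 ≡ 3 (mod 4), so (3/19) = −(19/3).
Reduce top mod 3: now compute (1/3).
Reached (1/3) = 1. Collecting the sign flips along the way, the symbol is -1.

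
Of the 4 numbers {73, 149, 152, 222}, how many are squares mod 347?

(73/347) = +1 → QR.
(149/347) = +1 → QR.
(152/347) = +1 → QR.
(222/347) = +1 → QR.
Total quadratic residues among the 4: 4.

4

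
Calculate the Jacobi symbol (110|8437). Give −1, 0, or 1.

Pull out 2: since 8437 ≡ 5 (mod 8), (2/8437) = -1.
Reciprocity: 55 ≡ 3 and 8437 ≡ 1 (mod 4), so (55/8437) = +(8437/55).
Reduce top mod 55: now compute (22/55).
Pull out 2: since 55 ≡ 7 (mod 8), (2/55) = +1.
Reciprocity: 11 ≡ 3 and 55 ≡ 3 (mod 4), so (11/55) = −(55/11).
Reduce top mod 11: now compute (0/11).
Top reduces to 0: gcd > 1, so the symbol is 0.

0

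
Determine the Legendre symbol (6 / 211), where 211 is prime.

1

Pull out 2: since 211 ≡ 3 (mod 8), (2/211) = -1.
Reciprocity: 3 ≡ 3 and 211 ≡ 3 (mod 4), so (3/211) = −(211/3).
Reduce top mod 3: now compute (1/3).
Reached (1/3) = 1. Collecting the sign flips along the way, the symbol is +1.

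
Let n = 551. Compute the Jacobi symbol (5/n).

1

Reciprocity: 5 ≡ 1 and 551 ≡ 3 (mod 4), so (5/551) = +(551/5).
Reduce top mod 5: now compute (1/5).
Reached (1/5) = 1. Collecting the sign flips along the way, the symbol is +1.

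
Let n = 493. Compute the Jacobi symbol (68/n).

0

Pull out 2^2: since 493 ≡ 5 (mod 8), (2/493) = -1, so (2/493)^2 = +1.
Reciprocity: 17 ≡ 1 and 493 ≡ 1 (mod 4), so (17/493) = +(493/17).
Reduce top mod 17: now compute (0/17).
Top reduces to 0: gcd > 1, so the symbol is 0.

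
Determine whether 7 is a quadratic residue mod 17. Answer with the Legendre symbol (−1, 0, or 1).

-1

Euler's criterion: (7/17) ≡ 7^8 (mod 17).
7^2 ≡ 15 (mod 17)
7^4 ≡ 4 (mod 17)
7^8 ≡ 16 (mod 17)
7^8 = 7^(8) ≡ 16 (mod 17).
Result is 16 ≡ −1, so (7/17) = −1.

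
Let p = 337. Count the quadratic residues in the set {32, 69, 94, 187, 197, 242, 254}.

4

(32/337) = +1 → QR.
(69/337) = -1 → non-residue.
(94/337) = +1 → QR.
(187/337) = +1 → QR.
(197/337) = -1 → non-residue.
(242/337) = +1 → QR.
(254/337) = -1 → non-residue.
Total quadratic residues among the 7: 4.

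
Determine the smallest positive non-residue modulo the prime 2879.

7

(2/2879) = +1, so 2 is a residue.
(3/2879) = +1, so 3 is a residue.
(4/2879) = +1, so 4 is a residue.
(5/2879) = +1, so 5 is a residue.
(6/2879) = +1, so 6 is a residue.
(7/2879) = −1, so 7 is the smallest positive non-residue mod 2879.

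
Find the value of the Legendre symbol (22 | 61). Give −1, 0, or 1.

1

Pull out 2: since 61 ≡ 5 (mod 8), (2/61) = -1.
Reciprocity: 11 ≡ 3 and 61 ≡ 1 (mod 4), so (11/61) = +(61/11).
Reduce top mod 11: now compute (6/11).
Pull out 2: since 11 ≡ 3 (mod 8), (2/11) = -1.
Reciprocity: 3 ≡ 3 and 11 ≡ 3 (mod 4), so (3/11) = −(11/3).
Reduce top mod 3: now compute (2/3).
Pull out 2: since 3 ≡ 3 (mod 8), (2/3) = -1.
Reached (1/3) = 1. Collecting the sign flips along the way, the symbol is +1.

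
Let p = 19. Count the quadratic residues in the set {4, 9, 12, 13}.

(4/19) = +1 → QR.
(9/19) = +1 → QR.
(12/19) = -1 → non-residue.
(13/19) = -1 → non-residue.
Total quadratic residues among the 4: 2.

2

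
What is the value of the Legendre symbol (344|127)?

-1

Euler's criterion: (344/127) ≡ 90^63 (mod 127).
90^2 ≡ 99 (mod 127)
90^4 ≡ 22 (mod 127)
90^8 ≡ 103 (mod 127)
90^16 ≡ 68 (mod 127)
90^32 ≡ 52 (mod 127)
90^63 = 90^(32+16+8+4+2+1) ≡ 126 (mod 127).
Result is 126 ≡ −1, so (344/127) = −1.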